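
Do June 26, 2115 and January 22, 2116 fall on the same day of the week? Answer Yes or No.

From Jun 26, 2115 to Jan 22, 2116 is 210 days.
210 mod 7 = 0, so they are the same weekday.
(Jun 26, 2115 is a Wednesday; Jan 22, 2116 is a Wednesday.)

Yes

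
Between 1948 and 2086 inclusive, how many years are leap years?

35

Multiples of 4 in [1948,2086]: 35.
Of those, multiples of 100: 1 (not leap unless ÷400).
Multiples of 400: 1.
Leap years = 35 − 1 + 1 = 35.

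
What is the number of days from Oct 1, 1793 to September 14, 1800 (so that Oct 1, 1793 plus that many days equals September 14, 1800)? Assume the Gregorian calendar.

Oct 1, 1793 → Oct 1, 1794: 365 days.
Oct 1, 1794 → Oct 1, 1795: 365 days.
Oct 1, 1795 → Oct 1, 1796: 366 days (Feb 29, 1796 is in that span).
Oct 1, 1796 → Oct 1, 1797: 365 days.
Oct 1, 1797 → Oct 1, 1798: 365 days.
Oct 1, 1798 → Oct 1, 1799: 365 days.
Oct 1, 1799 → Nov 1, 1799: 31 days (October has 31).
Nov 1, 1799 → Dec 1, 1799: 30 days (November has 30).
Dec 1, 1799 → Jan 1, 1800: 31 days (December has 31).
Jan 1, 1800 → Feb 1, 1800: 31 days (January has 31).
Feb 1, 1800 → Mar 1, 1800: 28 days (February has 28).
Mar 1, 1800 → Apr 1, 1800: 31 days (March has 31).
Apr 1, 1800 → May 1, 1800: 30 days (April has 30).
May 1, 1800 → Jun 1, 1800: 31 days (May has 31).
Jun 1, 1800 → Jul 1, 1800: 30 days (June has 30).
Jul 1, 1800 → Aug 1, 1800: 31 days (July has 31).
Aug 1, 1800 → Sep 1, 1800: 31 days (August has 31).
Sep 1, 1800 → Sep 14, 1800: 13 days.
Total: 2539 days.

2539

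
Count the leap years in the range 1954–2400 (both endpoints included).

Multiples of 4 in [1954,2400]: 112.
Of those, multiples of 100: 5 (not leap unless ÷400).
Multiples of 400: 2.
Leap years = 112 − 5 + 2 = 109.

109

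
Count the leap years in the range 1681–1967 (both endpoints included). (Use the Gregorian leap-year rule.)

68

Multiples of 4 in [1681,1967]: 71.
Of those, multiples of 100: 3 (not leap unless ÷400).
Multiples of 400: 0.
Leap years = 71 − 3 + 0 = 68.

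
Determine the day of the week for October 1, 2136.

Monday

Doomsday rule: the anchor day for the 2100s is Sunday. For year 36: 36÷12 = 3 r 0, and 0÷4 = 0, so 3+0+0 = 3.
Sunday + 3 ≡ Wednesday — that's 2136's doomsday.
In October the doomsday date is Oct 10.
Oct 1 is 9 days before Oct 10; 9 mod 7 = 2, so Wednesday − 2 = Monday.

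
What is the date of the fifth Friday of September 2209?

September 29, 2209

September 1, 2209 is a Friday.
The first Friday is therefore September 1 (same day).
The fifth Friday is 1 + 4×7 = September 29.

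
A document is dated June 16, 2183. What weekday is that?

Doomsday rule: the anchor day for the 2100s is Sunday. For year 83: 83÷12 = 6 r 11, and 11÷4 = 2, so 6+11+2 = 19.
Sunday + 19 ≡ Friday — that's 2183's doomsday.
In June the doomsday date is Jun 6.
Jun 16 is 10 days after Jun 6; 10 mod 7 = 3, so Friday + 3 = Monday.

Monday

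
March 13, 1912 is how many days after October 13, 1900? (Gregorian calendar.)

Oct 13, 1900 → Oct 13, 1901: 365 days.
Oct 13, 1901 → Oct 13, 1902: 365 days.
Oct 13, 1902 → Oct 13, 1903: 365 days.
Oct 13, 1903 → Oct 13, 1904: 366 days (Feb 29, 1904 is in that span).
Oct 13, 1904 → Oct 13, 1905: 365 days.
Oct 13, 1905 → Oct 13, 1906: 365 days.
Oct 13, 1906 → Oct 13, 1907: 365 days.
Oct 13, 1907 → Oct 13, 1908: 366 days (Feb 29, 1908 is in that span).
Oct 13, 1908 → Oct 13, 1909: 365 days.
Oct 13, 1909 → Oct 13, 1910: 365 days.
Oct 13, 1910 → Oct 13, 1911: 365 days.
Oct 13, 1911 → Nov 13, 1911: 31 days (October has 31).
Nov 13, 1911 → Dec 13, 1911: 30 days (November has 30).
Dec 13, 1911 → Jan 13, 1912: 31 days (December has 31).
Jan 13, 1912 → Feb 13, 1912: 31 days (January has 31).
Feb 13, 1912 → Mar 13, 1912: 29 days.
Total: 4169 days.

4169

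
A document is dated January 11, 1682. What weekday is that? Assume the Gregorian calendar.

Sunday

Doomsday rule: the anchor day for the 1600s is Tuesday. For year 82: 82÷12 = 6 r 10, and 10÷4 = 2, so 6+10+2 = 18.
Tuesday + 18 ≡ Saturday — that's 1682's doomsday.
In January the doomsday date is Jan 3 (1682 is not a leap year).
Jan 11 is 8 days after Jan 3; 8 mod 7 = 1, so Saturday + 1 = Sunday.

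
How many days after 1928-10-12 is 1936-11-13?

Oct 12, 1928 → Oct 12, 1929: 365 days.
Oct 12, 1929 → Oct 12, 1930: 365 days.
Oct 12, 1930 → Oct 12, 1931: 365 days.
Oct 12, 1931 → Oct 12, 1932: 366 days (Feb 29, 1932 is in that span).
Oct 12, 1932 → Oct 12, 1933: 365 days.
Oct 12, 1933 → Oct 12, 1934: 365 days.
Oct 12, 1934 → Oct 12, 1935: 365 days.
Oct 12, 1935 → Nov 12, 1935: 31 days (October has 31).
Nov 12, 1935 → Dec 12, 1935: 30 days (November has 30).
Dec 12, 1935 → Jan 12, 1936: 31 days (December has 31).
Jan 12, 1936 → Feb 12, 1936: 31 days (January has 31).
Feb 12, 1936 → Mar 12, 1936: 29 days (February has 29).
Mar 12, 1936 → Apr 12, 1936: 31 days (March has 31).
Apr 12, 1936 → May 12, 1936: 30 days (April has 30).
May 12, 1936 → Jun 12, 1936: 31 days (May has 31).
Jun 12, 1936 → Jul 12, 1936: 30 days (June has 30).
Jul 12, 1936 → Aug 12, 1936: 31 days (July has 31).
Aug 12, 1936 → Sep 12, 1936: 31 days (August has 31).
Sep 12, 1936 → Oct 12, 1936: 30 days (September has 30).
Oct 12, 1936 → Nov 12, 1936: 31 days (October has 31).
Nov 12, 1936 → Nov 13, 1936: 1 days.
Total: 2954 days.

2954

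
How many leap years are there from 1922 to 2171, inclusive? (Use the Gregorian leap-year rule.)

61

Multiples of 4 in [1922,2171]: 62.
Of those, multiples of 100: 2 (not leap unless ÷400).
Multiples of 400: 1.
Leap years = 62 − 2 + 1 = 61.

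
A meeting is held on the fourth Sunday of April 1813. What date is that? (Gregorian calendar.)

April 1, 1813 is a Thursday.
The first Sunday is therefore April 4 (3 days later).
The fourth Sunday is 4 + 3×7 = April 25.

April 25, 1813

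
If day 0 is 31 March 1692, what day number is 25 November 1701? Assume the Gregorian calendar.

Mar 31, 1692 → Mar 31, 1693: 365 days.
Mar 31, 1693 → Mar 31, 1694: 365 days.
Mar 31, 1694 → Mar 31, 1695: 365 days.
Mar 31, 1695 → Mar 31, 1696: 366 days (Feb 29, 1696 is in that span).
Mar 31, 1696 → Mar 31, 1697: 365 days.
Mar 31, 1697 → Mar 31, 1698: 365 days.
Mar 31, 1698 → Mar 31, 1699: 365 days.
Mar 31, 1699 → Mar 31, 1700: 365 days.
Mar 31, 1700 → Mar 31, 1701: 365 days.
Mar 31, 1701 → Apr 30, 1701: 30 days (March has 31).
Apr 30, 1701 → May 30, 1701: 30 days (April has 30).
May 30, 1701 → Jun 30, 1701: 31 days (May has 31).
Jun 30, 1701 → Jul 30, 1701: 30 days (June has 30).
Jul 30, 1701 → Aug 30, 1701: 31 days (July has 31).
Aug 30, 1701 → Sep 30, 1701: 31 days (August has 31).
Sep 30, 1701 → Oct 30, 1701: 30 days (September has 30).
Oct 30, 1701 → Nov 25, 1701: 26 days.
Total: 3525 days.

3525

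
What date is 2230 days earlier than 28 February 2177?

January 21, 2171

−366 (one year; includes Feb 29, 2176) → Feb 28, 2176 (1864 left).
−365 (one year) → Feb 28, 2175 (1499 left).
−365 (one year) → Feb 28, 2174 (1134 left).
−365 (one year) → Feb 28, 2173 (769 left).
−366 (one year; includes Feb 29, 2172) → Feb 28, 2172 (403 left).
−365 (one year) → Feb 28, 2171 (38 left).
−28 → Jan 31, 2171 (end of Jan, 31 days; 10 left).
−10 → Jan 21, 2171.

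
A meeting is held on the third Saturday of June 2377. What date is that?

June 18, 2377

June 1, 2377 is a Wednesday.
The first Saturday is therefore June 4 (3 days later).
The third Saturday is 4 + 2×7 = June 18.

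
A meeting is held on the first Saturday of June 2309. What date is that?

June 1, 2309 is a Tuesday.
The first Saturday is therefore June 5 (4 days later).

June 5, 2309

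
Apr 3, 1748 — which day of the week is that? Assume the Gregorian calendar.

Wednesday

Doomsday rule: the anchor day for the 1700s is Sunday. For year 48: 48÷12 = 4 r 0, and 0÷4 = 0, so 4+0+0 = 4.
Sunday + 4 ≡ Thursday — that's 1748's doomsday.
In April the doomsday date is Apr 4.
Apr 3 is 1 day before Apr 4; 1 mod 7 = 1, so Thursday − 1 = Wednesday.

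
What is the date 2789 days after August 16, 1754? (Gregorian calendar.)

+365 (one year) → Aug 16, 1755 (2424 left).
+366 (one year; includes Feb 29, 1756) → Aug 16, 1756 (2058 left).
+365 (one year) → Aug 16, 1757 (1693 left).
+365 (one year) → Aug 16, 1758 (1328 left).
+365 (one year) → Aug 16, 1759 (963 left).
+366 (one year; includes Feb 29, 1760) → Aug 16, 1760 (597 left).
+365 (one year) → Aug 16, 1761 (232 left).
Aug has 31 days: +16 → Sep 1, 1761 (216 left).
Sep has 30 days: +30 → Oct 1, 1761 (186 left).
Oct has 31 days: +31 → Nov 1, 1761 (155 left).
Nov has 30 days: +30 → Dec 1, 1761 (125 left).
Dec has 31 days: +31 → Jan 1, 1762 (94 left).
Jan has 31 days: +31 → Feb 1, 1762 (63 left).
Feb has 28 days: +28 → Mar 1, 1762 (35 left).
Mar has 31 days: +31 → Apr 1, 1762 (4 left).
+4 → Apr 5, 1762.

April 5, 1762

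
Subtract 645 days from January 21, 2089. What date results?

April 17, 2087

−366 (one year; includes Feb 29, 2088) → Jan 21, 2088 (279 left).
−21 → Dec 31, 2087 (end of Dec, 31 days; 258 left).
−31 → Nov 30, 2087 (end of Nov, 30 days; 227 left).
−30 → Oct 31, 2087 (end of Oct, 31 days; 197 left).
−31 → Sep 30, 2087 (end of Sep, 30 days; 166 left).
−30 → Aug 31, 2087 (end of Aug, 31 days; 136 left).
−31 → Jul 31, 2087 (end of Jul, 31 days; 105 left).
−31 → Jun 30, 2087 (end of Jun, 30 days; 74 left).
−30 → May 31, 2087 (end of May, 31 days; 44 left).
−31 → Apr 30, 2087 (end of Apr, 30 days; 13 left).
−13 → Apr 17, 2087.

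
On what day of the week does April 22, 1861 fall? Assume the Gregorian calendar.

Monday

Doomsday rule: the anchor day for the 1800s is Friday. For year 61: 61÷12 = 5 r 1, and 1÷4 = 0, so 5+1+0 = 6.
Friday + 6 ≡ Thursday — that's 1861's doomsday.
In April the doomsday date is Apr 4.
Apr 22 is 18 days after Apr 4; 18 mod 7 = 4, so Thursday + 4 = Monday.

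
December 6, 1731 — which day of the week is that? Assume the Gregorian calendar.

Doomsday rule: the anchor day for the 1700s is Sunday. For year 31: 31÷12 = 2 r 7, and 7÷4 = 1, so 2+7+1 = 10.
Sunday + 10 ≡ Wednesday — that's 1731's doomsday.
In December the doomsday date is Dec 12.
Dec 6 is 6 days before Dec 12; 6 mod 7 = 6, so Wednesday − 6 = Thursday.

Thursday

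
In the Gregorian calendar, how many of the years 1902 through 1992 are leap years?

23

Multiples of 4 in [1902,1992]: 23.
Of those, multiples of 100: 0 (not leap unless ÷400).
Multiples of 400: 0.
Leap years = 23 − 0 + 0 = 23.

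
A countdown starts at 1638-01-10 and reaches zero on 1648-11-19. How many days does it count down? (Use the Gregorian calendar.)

3966

Jan 10, 1638 → Jan 10, 1639: 365 days.
Jan 10, 1639 → Jan 10, 1640: 365 days.
Jan 10, 1640 → Jan 10, 1641: 366 days (Feb 29, 1640 is in that span).
Jan 10, 1641 → Jan 10, 1642: 365 days.
Jan 10, 1642 → Jan 10, 1643: 365 days.
Jan 10, 1643 → Jan 10, 1644: 365 days.
Jan 10, 1644 → Jan 10, 1645: 366 days (Feb 29, 1644 is in that span).
Jan 10, 1645 → Jan 10, 1646: 365 days.
Jan 10, 1646 → Jan 10, 1647: 365 days.
Jan 10, 1647 → Jan 10, 1648: 365 days.
Jan 10, 1648 → Feb 10, 1648: 31 days (January has 31).
Feb 10, 1648 → Mar 10, 1648: 29 days (February has 29).
Mar 10, 1648 → Apr 10, 1648: 31 days (March has 31).
Apr 10, 1648 → May 10, 1648: 30 days (April has 30).
May 10, 1648 → Jun 10, 1648: 31 days (May has 31).
Jun 10, 1648 → Jul 10, 1648: 30 days (June has 30).
Jul 10, 1648 → Aug 10, 1648: 31 days (July has 31).
Aug 10, 1648 → Sep 10, 1648: 31 days (August has 31).
Sep 10, 1648 → Oct 10, 1648: 30 days (September has 30).
Oct 10, 1648 → Nov 10, 1648: 31 days (October has 31).
Nov 10, 1648 → Nov 19, 1648: 9 days.
Total: 3966 days.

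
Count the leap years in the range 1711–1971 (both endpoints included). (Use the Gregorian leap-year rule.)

63

Multiples of 4 in [1711,1971]: 65.
Of those, multiples of 100: 2 (not leap unless ÷400).
Multiples of 400: 0.
Leap years = 65 − 2 + 0 = 63.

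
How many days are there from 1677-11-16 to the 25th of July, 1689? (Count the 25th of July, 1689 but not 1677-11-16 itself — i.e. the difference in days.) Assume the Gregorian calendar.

4269

Nov 16, 1677 → Nov 16, 1678: 365 days.
Nov 16, 1678 → Nov 16, 1679: 365 days.
Nov 16, 1679 → Nov 16, 1680: 366 days (Feb 29, 1680 is in that span).
Nov 16, 1680 → Nov 16, 1681: 365 days.
Nov 16, 1681 → Nov 16, 1682: 365 days.
Nov 16, 1682 → Nov 16, 1683: 365 days.
Nov 16, 1683 → Nov 16, 1684: 366 days (Feb 29, 1684 is in that span).
Nov 16, 1684 → Nov 16, 1685: 365 days.
Nov 16, 1685 → Nov 16, 1686: 365 days.
Nov 16, 1686 → Nov 16, 1687: 365 days.
Nov 16, 1687 → Nov 16, 1688: 366 days (Feb 29, 1688 is in that span).
Nov 16, 1688 → Dec 16, 1688: 30 days (November has 30).
Dec 16, 1688 → Jan 16, 1689: 31 days (December has 31).
Jan 16, 1689 → Feb 16, 1689: 31 days (January has 31).
Feb 16, 1689 → Mar 16, 1689: 28 days (February has 28).
Mar 16, 1689 → Apr 16, 1689: 31 days (March has 31).
Apr 16, 1689 → May 16, 1689: 30 days (April has 30).
May 16, 1689 → Jun 16, 1689: 31 days (May has 31).
Jun 16, 1689 → Jul 16, 1689: 30 days (June has 30).
Jul 16, 1689 → Jul 25, 1689: 9 days.
Total: 4269 days.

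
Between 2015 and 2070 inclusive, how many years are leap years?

14

Multiples of 4 in [2015,2070]: 14.
Of those, multiples of 100: 0 (not leap unless ÷400).
Multiples of 400: 0.
Leap years = 14 − 0 + 0 = 14.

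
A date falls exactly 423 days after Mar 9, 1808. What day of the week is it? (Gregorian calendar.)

First find the weekday of Mar 9, 1808. Doomsday rule: the anchor day for the 1800s is Friday. For year 08: 8÷12 = 0 r 8, and 8÷4 = 2, so 0+8+2 = 10.
Friday + 10 ≡ Monday — that's 1808's doomsday.
In March the doomsday date is Mar 14.
Mar 9 is 5 days before Mar 14; 5 mod 7 = 5, so Monday − 5 = Wednesday.
423 mod 7 = 3, so 423 days after a Wednesday is Wednesday + 3 = Saturday.

Saturday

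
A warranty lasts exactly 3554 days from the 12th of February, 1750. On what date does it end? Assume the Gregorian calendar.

+365 (one year) → Feb 12, 1751 (3189 left).
+365 (one year) → Feb 12, 1752 (2824 left).
+366 (one year; includes Feb 29, 1752) → Feb 12, 1753 (2458 left).
+365 (one year) → Feb 12, 1754 (2093 left).
+365 (one year) → Feb 12, 1755 (1728 left).
+365 (one year) → Feb 12, 1756 (1363 left).
+366 (one year; includes Feb 29, 1756) → Feb 12, 1757 (997 left).
+365 (one year) → Feb 12, 1758 (632 left).
+365 (one year) → Feb 12, 1759 (267 left).
Feb has 28 days: +17 → Mar 1, 1759 (250 left).
Mar has 31 days: +31 → Apr 1, 1759 (219 left).
Apr has 30 days: +30 → May 1, 1759 (189 left).
May has 31 days: +31 → Jun 1, 1759 (158 left).
Jun has 30 days: +30 → Jul 1, 1759 (128 left).
Jul has 31 days: +31 → Aug 1, 1759 (97 left).
Aug has 31 days: +31 → Sep 1, 1759 (66 left).
Sep has 30 days: +30 → Oct 1, 1759 (36 left).
Oct has 31 days: +31 → Nov 1, 1759 (5 left).
+5 → Nov 6, 1759.

November 6, 1759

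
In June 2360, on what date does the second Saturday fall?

June 11, 2360

June 1, 2360 is a Wednesday.
The first Saturday is therefore June 4 (3 days later).
The second Saturday is 4 + 1×7 = June 11.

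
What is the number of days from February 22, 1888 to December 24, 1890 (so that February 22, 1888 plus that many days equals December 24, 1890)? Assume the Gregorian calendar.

Feb 22, 1888 → Feb 22, 1889: 366 days (Feb 29, 1888 is in that span).
Feb 22, 1889 → Feb 22, 1890: 365 days.
Feb 22, 1890 → Mar 22, 1890: 28 days (February has 28).
Mar 22, 1890 → Apr 22, 1890: 31 days (March has 31).
Apr 22, 1890 → May 22, 1890: 30 days (April has 30).
May 22, 1890 → Jun 22, 1890: 31 days (May has 31).
Jun 22, 1890 → Jul 22, 1890: 30 days (June has 30).
Jul 22, 1890 → Aug 22, 1890: 31 days (July has 31).
Aug 22, 1890 → Sep 22, 1890: 31 days (August has 31).
Sep 22, 1890 → Oct 22, 1890: 30 days (September has 30).
Oct 22, 1890 → Nov 22, 1890: 31 days (October has 31).
Nov 22, 1890 → Dec 22, 1890: 30 days (November has 30).
Dec 22, 1890 → Dec 24, 1890: 2 days.
Total: 1036 days.

1036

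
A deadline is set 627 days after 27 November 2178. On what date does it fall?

+365 (one year) → Nov 27, 2179 (262 left).
Nov has 30 days: +4 → Dec 1, 2179 (258 left).
Dec has 31 days: +31 → Jan 1, 2180 (227 left).
Jan has 31 days: +31 → Feb 1, 2180 (196 left).
Feb has 29 days: +29 → Mar 1, 2180 (167 left).
Mar has 31 days: +31 → Apr 1, 2180 (136 left).
Apr has 30 days: +30 → May 1, 2180 (106 left).
May has 31 days: +31 → Jun 1, 2180 (75 left).
Jun has 30 days: +30 → Jul 1, 2180 (45 left).
Jul has 31 days: +31 → Aug 1, 2180 (14 left).
+14 → Aug 15, 2180.

August 15, 2180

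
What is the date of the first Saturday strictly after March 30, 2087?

April 5, 2087

Mar 30, 2087 is a Sunday.
From Sunday to the next Saturday is 6 days.
Mar 30, 2087 + 6 = Apr 5, 2087.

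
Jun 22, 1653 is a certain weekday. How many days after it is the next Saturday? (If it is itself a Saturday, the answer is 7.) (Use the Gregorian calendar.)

Jun 22, 1653 is a Sunday.
From Sunday to the next Saturday is 6 days.

6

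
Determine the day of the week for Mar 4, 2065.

Doomsday rule: the anchor day for the 2000s is Tuesday. For year 65: 65÷12 = 5 r 5, and 5÷4 = 1, so 5+5+1 = 11.
Tuesday + 11 ≡ Saturday — that's 2065's doomsday.
In March the doomsday date is Mar 14.
Mar 4 is 10 days before Mar 14; 10 mod 7 = 3, so Saturday − 3 = Wednesday.

Wednesday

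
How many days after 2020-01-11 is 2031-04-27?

Jan 11, 2020 → Jan 11, 2021: 366 days (Feb 29, 2020 is in that span).
Jan 11, 2021 → Jan 11, 2022: 365 days.
Jan 11, 2022 → Jan 11, 2023: 365 days.
Jan 11, 2023 → Jan 11, 2024: 365 days.
Jan 11, 2024 → Jan 11, 2025: 366 days (Feb 29, 2024 is in that span).
Jan 11, 2025 → Jan 11, 2026: 365 days.
Jan 11, 2026 → Jan 11, 2027: 365 days.
Jan 11, 2027 → Jan 11, 2028: 365 days.
Jan 11, 2028 → Jan 11, 2029: 366 days (Feb 29, 2028 is in that span).
Jan 11, 2029 → Jan 11, 2030: 365 days.
Jan 11, 2030 → Jan 11, 2031: 365 days.
Jan 11, 2031 → Feb 11, 2031: 31 days (January has 31).
Feb 11, 2031 → Mar 11, 2031: 28 days (February has 28).
Mar 11, 2031 → Apr 11, 2031: 31 days (March has 31).
Apr 11, 2031 → Apr 27, 2031: 16 days.
Total: 4124 days.

4124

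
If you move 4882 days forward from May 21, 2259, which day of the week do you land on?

Tuesday

May 21, 2259 is a Saturday.
4882 mod 7 = 3, so 4882 days after a Saturday is Saturday + 3 = Tuesday.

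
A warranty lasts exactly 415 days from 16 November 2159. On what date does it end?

January 4, 2161

+366 (one year; includes Feb 29, 2160) → Nov 16, 2160 (49 left).
Nov has 30 days: +15 → Dec 1, 2160 (34 left).
Dec has 31 days: +31 → Jan 1, 2161 (3 left).
+3 → Jan 4, 2161.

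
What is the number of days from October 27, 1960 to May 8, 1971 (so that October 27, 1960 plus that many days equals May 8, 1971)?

3845

Oct 27, 1960 → Oct 27, 1961: 365 days.
Oct 27, 1961 → Oct 27, 1962: 365 days.
Oct 27, 1962 → Oct 27, 1963: 365 days.
Oct 27, 1963 → Oct 27, 1964: 366 days (Feb 29, 1964 is in that span).
Oct 27, 1964 → Oct 27, 1965: 365 days.
Oct 27, 1965 → Oct 27, 1966: 365 days.
Oct 27, 1966 → Oct 27, 1967: 365 days.
Oct 27, 1967 → Oct 27, 1968: 366 days (Feb 29, 1968 is in that span).
Oct 27, 1968 → Oct 27, 1969: 365 days.
Oct 27, 1969 → Oct 27, 1970: 365 days.
Oct 27, 1970 → Nov 27, 1970: 31 days (October has 31).
Nov 27, 1970 → Dec 27, 1970: 30 days (November has 30).
Dec 27, 1970 → Jan 27, 1971: 31 days (December has 31).
Jan 27, 1971 → Feb 27, 1971: 31 days (January has 31).
Feb 27, 1971 → Mar 27, 1971: 28 days (February has 28).
Mar 27, 1971 → Apr 27, 1971: 31 days (March has 31).
Apr 27, 1971 → May 8, 1971: 11 days.
Total: 3845 days.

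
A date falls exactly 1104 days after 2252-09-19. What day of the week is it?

Friday

Sep 19, 2252 is a Sunday.
1104 mod 7 = 5, so 1104 days after a Sunday is Sunday + 5 = Friday.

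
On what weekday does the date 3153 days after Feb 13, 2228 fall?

Feb 13, 2228 is a Wednesday.
3153 mod 7 = 3, so 3153 days after a Wednesday is Wednesday + 3 = Saturday.

Saturday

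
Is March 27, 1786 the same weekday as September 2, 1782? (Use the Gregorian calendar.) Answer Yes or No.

From Sep 2, 1782 to Mar 27, 1786 is 1302 days.
1302 mod 7 = 0, so they are the same weekday.
(Sep 2, 1782 is a Monday; Mar 27, 1786 is a Monday.)

Yes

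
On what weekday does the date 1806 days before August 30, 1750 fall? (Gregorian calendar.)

Sunday

First find the weekday of Aug 30, 1750. Doomsday rule: the anchor day for the 1700s is Sunday. For year 50: 50÷12 = 4 r 2, and 2÷4 = 0, so 4+2+0 = 6.
Sunday + 6 ≡ Saturday — that's 1750's doomsday.
In August the doomsday date is Aug 8.
Aug 30 is 22 days after Aug 8; 22 mod 7 = 1, so Saturday + 1 = Sunday.
1806 mod 7 = 0, so 1806 days before a Sunday is Sunday − 0 = Sunday.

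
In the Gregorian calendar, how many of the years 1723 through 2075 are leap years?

Multiples of 4 in [1723,2075]: 88.
Of those, multiples of 100: 3 (not leap unless ÷400).
Multiples of 400: 1.
Leap years = 88 − 3 + 1 = 86.

86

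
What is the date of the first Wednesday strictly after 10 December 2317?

Dec 10, 2317 is a Monday.
From Monday to the next Wednesday is 2 days.
Dec 10, 2317 + 2 = Dec 12, 2317.

December 12, 2317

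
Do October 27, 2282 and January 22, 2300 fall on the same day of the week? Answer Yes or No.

From Oct 27, 2282 to Jan 22, 2300 is 6296 days.
6296 mod 7 = 3, so they are different weekdays.
(Oct 27, 2282 is a Friday; Jan 22, 2300 is a Monday.)

No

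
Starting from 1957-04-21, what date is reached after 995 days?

January 11, 1960

+365 (one year) → Apr 21, 1958 (630 left).
+365 (one year) → Apr 21, 1959 (265 left).
Apr has 30 days: +10 → May 1, 1959 (255 left).
May has 31 days: +31 → Jun 1, 1959 (224 left).
Jun has 30 days: +30 → Jul 1, 1959 (194 left).
Jul has 31 days: +31 → Aug 1, 1959 (163 left).
Aug has 31 days: +31 → Sep 1, 1959 (132 left).
Sep has 30 days: +30 → Oct 1, 1959 (102 left).
Oct has 31 days: +31 → Nov 1, 1959 (71 left).
Nov has 30 days: +30 → Dec 1, 1959 (41 left).
Dec has 31 days: +31 → Jan 1, 1960 (10 left).
+10 → Jan 11, 1960.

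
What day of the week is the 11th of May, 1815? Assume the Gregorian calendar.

Doomsday rule: the anchor day for the 1800s is Friday. For year 15: 15÷12 = 1 r 3, and 3÷4 = 0, so 1+3+0 = 4.
Friday + 4 ≡ Tuesday — that's 1815's doomsday.
In May the doomsday date is May 9.
May 11 is 2 days after May 9; 2 mod 7 = 2, so Tuesday + 2 = Thursday.

Thursday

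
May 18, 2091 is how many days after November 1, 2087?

Nov 1, 2087 → Nov 1, 2088: 366 days (Feb 29, 2088 is in that span).
Nov 1, 2088 → Nov 1, 2089: 365 days.
Nov 1, 2089 → Nov 1, 2090: 365 days.
Nov 1, 2090 → Dec 1, 2090: 30 days (November has 30).
Dec 1, 2090 → Jan 1, 2091: 31 days (December has 31).
Jan 1, 2091 → Feb 1, 2091: 31 days (January has 31).
Feb 1, 2091 → Mar 1, 2091: 28 days (February has 28).
Mar 1, 2091 → Apr 1, 2091: 31 days (March has 31).
Apr 1, 2091 → May 1, 2091: 30 days (April has 30).
May 1, 2091 → May 18, 2091: 17 days.
Total: 1294 days.

1294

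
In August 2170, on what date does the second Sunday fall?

August 1, 2170 is a Wednesday.
The first Sunday is therefore August 5 (4 days later).
The second Sunday is 5 + 1×7 = August 12.

August 12, 2170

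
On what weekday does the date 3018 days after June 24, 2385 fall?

Tuesday

First find the weekday of Jun 24, 2385. Doomsday rule: the anchor day for the 2300s is Wednesday. For year 85: 85÷12 = 7 r 1, and 1÷4 = 0, so 7+1+0 = 8.
Wednesday + 8 ≡ Thursday — that's 2385's doomsday.
In June the doomsday date is Jun 6.
Jun 24 is 18 days after Jun 6; 18 mod 7 = 4, so Thursday + 4 = Monday.
3018 mod 7 = 1, so 3018 days after a Monday is Monday + 1 = Tuesday.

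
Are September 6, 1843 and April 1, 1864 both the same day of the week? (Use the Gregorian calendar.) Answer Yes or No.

No

From Sep 6, 1843 to Apr 1, 1864 is 7513 days.
7513 mod 7 = 2, so they are different weekdays.
(Sep 6, 1843 is a Wednesday; Apr 1, 1864 is a Friday.)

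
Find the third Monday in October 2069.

October 21, 2069

October 1, 2069 is a Tuesday.
The first Monday is therefore October 7 (6 days later).
The third Monday is 7 + 2×7 = October 21.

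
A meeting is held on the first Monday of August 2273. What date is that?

August 4, 2273

August 1, 2273 is a Friday.
The first Monday is therefore August 4 (3 days later).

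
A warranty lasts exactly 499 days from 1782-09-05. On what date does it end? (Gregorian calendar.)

January 17, 1784

+365 (one year) → Sep 5, 1783 (134 left).
Sep has 30 days: +26 → Oct 1, 1783 (108 left).
Oct has 31 days: +31 → Nov 1, 1783 (77 left).
Nov has 30 days: +30 → Dec 1, 1783 (47 left).
Dec has 31 days: +31 → Jan 1, 1784 (16 left).
+16 → Jan 17, 1784.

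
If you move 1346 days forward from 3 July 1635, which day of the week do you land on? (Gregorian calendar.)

Thursday

Jul 3, 1635 is a Tuesday.
1346 mod 7 = 2, so 1346 days after a Tuesday is Tuesday + 2 = Thursday.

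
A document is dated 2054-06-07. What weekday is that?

Sunday

Doomsday rule: the anchor day for the 2000s is Tuesday. For year 54: 54÷12 = 4 r 6, and 6÷4 = 1, so 4+6+1 = 11.
Tuesday + 11 ≡ Saturday — that's 2054's doomsday.
In June the doomsday date is Jun 6.
Jun 7 is 1 day after Jun 6; 1 mod 7 = 1, so Saturday + 1 = Sunday.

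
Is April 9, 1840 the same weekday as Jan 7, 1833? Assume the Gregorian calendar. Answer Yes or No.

No

From Jan 7, 1833 to Apr 9, 1840 is 2649 days.
2649 mod 7 = 3, so they are different weekdays.
(Jan 7, 1833 is a Monday; Apr 9, 1840 is a Thursday.)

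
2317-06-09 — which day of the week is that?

Saturday

Doomsday rule: the anchor day for the 2300s is Wednesday. For year 17: 17÷12 = 1 r 5, and 5÷4 = 1, so 1+5+1 = 7.
Wednesday + 7 ≡ Wednesday — that's 2317's doomsday.
In June the doomsday date is Jun 6.
Jun 9 is 3 days after Jun 6; 3 mod 7 = 3, so Wednesday + 3 = Saturday.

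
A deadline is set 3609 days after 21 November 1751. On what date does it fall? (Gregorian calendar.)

+366 (one year; includes Feb 29, 1752) → Nov 21, 1752 (3243 left).
+365 (one year) → Nov 21, 1753 (2878 left).
+365 (one year) → Nov 21, 1754 (2513 left).
+365 (one year) → Nov 21, 1755 (2148 left).
+366 (one year; includes Feb 29, 1756) → Nov 21, 1756 (1782 left).
+365 (one year) → Nov 21, 1757 (1417 left).
+365 (one year) → Nov 21, 1758 (1052 left).
+365 (one year) → Nov 21, 1759 (687 left).
+366 (one year; includes Feb 29, 1760) → Nov 21, 1760 (321 left).
Nov has 30 days: +10 → Dec 1, 1760 (311 left).
Dec has 31 days: +31 → Jan 1, 1761 (280 left).
Jan has 31 days: +31 → Feb 1, 1761 (249 left).
Feb has 28 days: +28 → Mar 1, 1761 (221 left).
Mar has 31 days: +31 → Apr 1, 1761 (190 left).
Apr has 30 days: +30 → May 1, 1761 (160 left).
May has 31 days: +31 → Jun 1, 1761 (129 left).
Jun has 30 days: +30 → Jul 1, 1761 (99 left).
Jul has 31 days: +31 → Aug 1, 1761 (68 left).
Aug has 31 days: +31 → Sep 1, 1761 (37 left).
Sep has 30 days: +30 → Oct 1, 1761 (7 left).
+7 → Oct 8, 1761.

October 8, 1761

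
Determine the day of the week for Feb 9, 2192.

Thursday

Doomsday rule: the anchor day for the 2100s is Sunday. For year 92: 92÷12 = 7 r 8, and 8÷4 = 2, so 7+8+2 = 17.
Sunday + 17 ≡ Wednesday — that's 2192's doomsday.
In February the doomsday date is Feb 29 (2192 is a leap year (divisible by 4)).
Feb 9 is 20 days before Feb 29; 20 mod 7 = 6, so Wednesday − 6 = Thursday.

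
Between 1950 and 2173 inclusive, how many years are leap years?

55

Multiples of 4 in [1950,2173]: 56.
Of those, multiples of 100: 2 (not leap unless ÷400).
Multiples of 400: 1.
Leap years = 56 − 2 + 1 = 55.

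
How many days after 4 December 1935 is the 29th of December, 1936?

391

Dec 4, 1935 → Jan 4, 1936: 31 days (December has 31).
Jan 4, 1936 → Feb 4, 1936: 31 days (January has 31).
Feb 4, 1936 → Mar 4, 1936: 29 days (February has 29).
Mar 4, 1936 → Apr 4, 1936: 31 days (March has 31).
Apr 4, 1936 → May 4, 1936: 30 days (April has 30).
May 4, 1936 → Jun 4, 1936: 31 days (May has 31).
Jun 4, 1936 → Jul 4, 1936: 30 days (June has 30).
Jul 4, 1936 → Aug 4, 1936: 31 days (July has 31).
Aug 4, 1936 → Sep 4, 1936: 31 days (August has 31).
Sep 4, 1936 → Oct 4, 1936: 30 days (September has 30).
Oct 4, 1936 → Nov 4, 1936: 31 days (October has 31).
Nov 4, 1936 → Dec 4, 1936: 30 days (November has 30).
Dec 4, 1936 → Dec 29, 1936: 25 days.
Total: 391 days.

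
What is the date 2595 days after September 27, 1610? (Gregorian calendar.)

+365 (one year) → Sep 27, 1611 (2230 left).
+366 (one year; includes Feb 29, 1612) → Sep 27, 1612 (1864 left).
+365 (one year) → Sep 27, 1613 (1499 left).
+365 (one year) → Sep 27, 1614 (1134 left).
+365 (one year) → Sep 27, 1615 (769 left).
+366 (one year; includes Feb 29, 1616) → Sep 27, 1616 (403 left).
+365 (one year) → Sep 27, 1617 (38 left).
Sep has 30 days: +4 → Oct 1, 1617 (34 left).
Oct has 31 days: +31 → Nov 1, 1617 (3 left).
+3 → Nov 4, 1617.

November 4, 1617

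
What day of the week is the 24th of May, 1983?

Tuesday

Doomsday rule: the anchor day for the 1900s is Wednesday. For year 83: 83÷12 = 6 r 11, and 11÷4 = 2, so 6+11+2 = 19.
Wednesday + 19 ≡ Monday — that's 1983's doomsday.
In May the doomsday date is May 9.
May 24 is 15 days after May 9; 15 mod 7 = 1, so Monday + 1 = Tuesday.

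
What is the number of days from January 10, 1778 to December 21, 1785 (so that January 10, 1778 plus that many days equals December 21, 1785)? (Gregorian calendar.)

2902

Jan 10, 1778 → Jan 10, 1779: 365 days.
Jan 10, 1779 → Jan 10, 1780: 365 days.
Jan 10, 1780 → Jan 10, 1781: 366 days (Feb 29, 1780 is in that span).
Jan 10, 1781 → Jan 10, 1782: 365 days.
Jan 10, 1782 → Jan 10, 1783: 365 days.
Jan 10, 1783 → Jan 10, 1784: 365 days.
Jan 10, 1784 → Jan 10, 1785: 366 days (Feb 29, 1784 is in that span).
Jan 10, 1785 → Feb 10, 1785: 31 days (January has 31).
Feb 10, 1785 → Mar 10, 1785: 28 days (February has 28).
Mar 10, 1785 → Apr 10, 1785: 31 days (March has 31).
Apr 10, 1785 → May 10, 1785: 30 days (April has 30).
May 10, 1785 → Jun 10, 1785: 31 days (May has 31).
Jun 10, 1785 → Jul 10, 1785: 30 days (June has 30).
Jul 10, 1785 → Aug 10, 1785: 31 days (July has 31).
Aug 10, 1785 → Sep 10, 1785: 31 days (August has 31).
Sep 10, 1785 → Oct 10, 1785: 30 days (September has 30).
Oct 10, 1785 → Nov 10, 1785: 31 days (October has 31).
Nov 10, 1785 → Dec 10, 1785: 30 days (November has 30).
Dec 10, 1785 → Dec 21, 1785: 11 days.
Total: 2902 days.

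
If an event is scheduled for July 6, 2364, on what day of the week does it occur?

Doomsday rule: the anchor day for the 2300s is Wednesday. For year 64: 64÷12 = 5 r 4, and 4÷4 = 1, so 5+4+1 = 10.
Wednesday + 10 ≡ Saturday — that's 2364's doomsday.
In July the doomsday date is Jul 11.
Jul 6 is 5 days before Jul 11; 5 mod 7 = 5, so Saturday − 5 = Monday.

Monday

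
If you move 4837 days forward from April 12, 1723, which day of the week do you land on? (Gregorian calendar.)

Monday

First find the weekday of Apr 12, 1723. Doomsday rule: the anchor day for the 1700s is Sunday. For year 23: 23÷12 = 1 r 11, and 11÷4 = 2, so 1+11+2 = 14.
Sunday + 14 ≡ Sunday — that's 1723's doomsday.
In April the doomsday date is Apr 4.
Apr 12 is 8 days after Apr 4; 8 mod 7 = 1, so Sunday + 1 = Monday.
4837 mod 7 = 0, so 4837 days after a Monday is Monday + 0 = Monday.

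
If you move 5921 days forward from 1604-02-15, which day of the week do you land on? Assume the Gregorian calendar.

First find the weekday of Feb 15, 1604. Doomsday rule: the anchor day for the 1600s is Tuesday. For year 04: 4÷12 = 0 r 4, and 4÷4 = 1, so 0+4+1 = 5.
Tuesday + 5 ≡ Sunday — that's 1604's doomsday.
In February the doomsday date is Feb 29 (1604 is a leap year (divisible by 4)).
Feb 15 is 14 days before Feb 29; 14 mod 7 = 0, so Sunday − 0 = Sunday.
5921 mod 7 = 6, so 5921 days after a Sunday is Sunday + 6 = Saturday.

Saturday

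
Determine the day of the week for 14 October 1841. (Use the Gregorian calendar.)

Doomsday rule: the anchor day for the 1800s is Friday. For year 41: 41÷12 = 3 r 5, and 5÷4 = 1, so 3+5+1 = 9.
Friday + 9 ≡ Sunday — that's 1841's doomsday.
In October the doomsday date is Oct 10.
Oct 14 is 4 days after Oct 10; 4 mod 7 = 4, so Sunday + 4 = Thursday.

Thursday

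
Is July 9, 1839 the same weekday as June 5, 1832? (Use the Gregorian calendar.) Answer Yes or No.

Yes

From Jun 5, 1832 to Jul 9, 1839 is 2590 days.
2590 mod 7 = 0, so they are the same weekday.
(Jun 5, 1832 is a Tuesday; Jul 9, 1839 is a Tuesday.)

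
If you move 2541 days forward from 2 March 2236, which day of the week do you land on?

Wednesday

First find the weekday of Mar 2, 2236. Doomsday rule: the anchor day for the 2200s is Friday. For year 36: 36÷12 = 3 r 0, and 0÷4 = 0, so 3+0+0 = 3.
Friday + 3 ≡ Monday — that's 2236's doomsday.
In March the doomsday date is Mar 14.
Mar 2 is 12 days before Mar 14; 12 mod 7 = 5, so Monday − 5 = Wednesday.
2541 mod 7 = 0, so 2541 days after a Wednesday is Wednesday + 0 = Wednesday.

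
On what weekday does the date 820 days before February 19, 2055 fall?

Thursday

Feb 19, 2055 is a Friday.
820 mod 7 = 1, so 820 days before a Friday is Friday − 1 = Thursday.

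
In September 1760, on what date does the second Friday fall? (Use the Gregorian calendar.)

September 12, 1760

September 1, 1760 is a Monday.
The first Friday is therefore September 5 (4 days later).
The second Friday is 5 + 1×7 = September 12.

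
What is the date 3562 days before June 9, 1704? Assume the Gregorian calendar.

September 7, 1694

−366 (one year; includes Feb 29, 1704) → Jun 9, 1703 (3196 left).
−365 (one year) → Jun 9, 1702 (2831 left).
−365 (one year) → Jun 9, 1701 (2466 left).
−365 (one year) → Jun 9, 1700 (2101 left).
−365 (one year) → Jun 9, 1699 (1736 left).
−365 (one year) → Jun 9, 1698 (1371 left).
−365 (one year) → Jun 9, 1697 (1006 left).
−365 (one year) → Jun 9, 1696 (641 left).
−366 (one year; includes Feb 29, 1696) → Jun 9, 1695 (275 left).
−9 → May 31, 1695 (end of May, 31 days; 266 left).
−31 → Apr 30, 1695 (end of Apr, 30 days; 235 left).
−30 → Mar 31, 1695 (end of Mar, 31 days; 205 left).
−31 → Feb 28, 1695 (end of Feb, 28 days; 174 left).
−28 → Jan 31, 1695 (end of Jan, 31 days; 146 left).
−31 → Dec 31, 1694 (end of Dec, 31 days; 115 left).
−31 → Nov 30, 1694 (end of Nov, 30 days; 84 left).
−30 → Oct 31, 1694 (end of Oct, 31 days; 54 left).
−31 → Sep 30, 1694 (end of Sep, 30 days; 23 left).
−23 → Sep 7, 1694.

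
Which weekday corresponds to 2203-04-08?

Doomsday rule: the anchor day for the 2200s is Friday. For year 03: 3÷12 = 0 r 3, and 3÷4 = 0, so 0+3+0 = 3.
Friday + 3 ≡ Monday — that's 2203's doomsday.
In April the doomsday date is Apr 4.
Apr 8 is 4 days after Apr 4; 4 mod 7 = 4, so Monday + 4 = Friday.

Friday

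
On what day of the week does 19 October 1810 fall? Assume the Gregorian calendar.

Friday

Doomsday rule: the anchor day for the 1800s is Friday. For year 10: 10÷12 = 0 r 10, and 10÷4 = 2, so 0+10+2 = 12.
Friday + 12 ≡ Wednesday — that's 1810's doomsday.
In October the doomsday date is Oct 10.
Oct 19 is 9 days after Oct 10; 9 mod 7 = 2, so Wednesday + 2 = Friday.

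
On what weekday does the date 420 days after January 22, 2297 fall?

Friday

First find the weekday of Jan 22, 2297. Doomsday rule: the anchor day for the 2200s is Friday. For year 97: 97÷12 = 8 r 1, and 1÷4 = 0, so 8+1+0 = 9.
Friday + 9 ≡ Sunday — that's 2297's doomsday.
In January the doomsday date is Jan 3 (2297 is not a leap year).
Jan 22 is 19 days after Jan 3; 19 mod 7 = 5, so Sunday + 5 = Friday.
420 mod 7 = 0, so 420 days after a Friday is Friday + 0 = Friday.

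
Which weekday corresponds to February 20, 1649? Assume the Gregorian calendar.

Saturday

Doomsday rule: the anchor day for the 1600s is Tuesday. For year 49: 49÷12 = 4 r 1, and 1÷4 = 0, so 4+1+0 = 5.
Tuesday + 5 ≡ Sunday — that's 1649's doomsday.
In February the doomsday date is Feb 28 (1649 is not a leap year).
Feb 20 is 8 days before Feb 28; 8 mod 7 = 1, so Sunday − 1 = Saturday.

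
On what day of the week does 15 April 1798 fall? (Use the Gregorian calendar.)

Sunday

Doomsday rule: the anchor day for the 1700s is Sunday. For year 98: 98÷12 = 8 r 2, and 2÷4 = 0, so 8+2+0 = 10.
Sunday + 10 ≡ Wednesday — that's 1798's doomsday.
In April the doomsday date is Apr 4.
Apr 15 is 11 days after Apr 4; 11 mod 7 = 4, so Wednesday + 4 = Sunday.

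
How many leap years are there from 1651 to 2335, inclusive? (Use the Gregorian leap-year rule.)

165

Multiples of 4 in [1651,2335]: 171.
Of those, multiples of 100: 7 (not leap unless ÷400).
Multiples of 400: 1.
Leap years = 171 − 7 + 1 = 165.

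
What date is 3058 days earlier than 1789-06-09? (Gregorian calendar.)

−365 (one year) → Jun 9, 1788 (2693 left).
−366 (one year; includes Feb 29, 1788) → Jun 9, 1787 (2327 left).
−365 (one year) → Jun 9, 1786 (1962 left).
−365 (one year) → Jun 9, 1785 (1597 left).
−365 (one year) → Jun 9, 1784 (1232 left).
−366 (one year; includes Feb 29, 1784) → Jun 9, 1783 (866 left).
−365 (one year) → Jun 9, 1782 (501 left).
−365 (one year) → Jun 9, 1781 (136 left).
−9 → May 31, 1781 (end of May, 31 days; 127 left).
−31 → Apr 30, 1781 (end of Apr, 30 days; 96 left).
−30 → Mar 31, 1781 (end of Mar, 31 days; 66 left).
−31 → Feb 28, 1781 (end of Feb, 28 days; 35 left).
−28 → Jan 31, 1781 (end of Jan, 31 days; 7 left).
−7 → Jan 24, 1781.

January 24, 1781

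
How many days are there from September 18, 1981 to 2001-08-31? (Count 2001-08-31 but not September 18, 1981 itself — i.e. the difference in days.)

Sep 18, 1981 → Sep 18, 1982: 365 days.
Sep 18, 1982 → Sep 18, 1983: 365 days.
Sep 18, 1983 → Sep 18, 1984: 366 days (Feb 29, 1984 is in that span).
Sep 18, 1984 → Sep 18, 1985: 365 days.
Sep 18, 1985 → Sep 18, 1986: 365 days.
Sep 18, 1986 → Sep 18, 1987: 365 days.
Sep 18, 1987 → Sep 18, 1988: 366 days (Feb 29, 1988 is in that span).
Sep 18, 1988 → Sep 18, 1989: 365 days.
Sep 18, 1989 → Sep 18, 1990: 365 days.
Sep 18, 1990 → Sep 18, 1991: 365 days.
Sep 18, 1991 → Sep 18, 1992: 366 days (Feb 29, 1992 is in that span).
Sep 18, 1992 → Sep 18, 1993: 365 days.
Sep 18, 1993 → Sep 18, 1994: 365 days.
Sep 18, 1994 → Sep 18, 1995: 365 days.
Sep 18, 1995 → Sep 18, 1996: 366 days (Feb 29, 1996 is in that span).
Sep 18, 1996 → Sep 18, 1997: 365 days.
Sep 18, 1997 → Sep 18, 1998: 365 days.
Sep 18, 1998 → Sep 18, 1999: 365 days.
Sep 18, 1999 → Sep 18, 2000: 366 days (Feb 29, 2000 is in that span).
Sep 18, 2000 → Oct 18, 2000: 30 days (September has 30).
Oct 18, 2000 → Nov 18, 2000: 31 days (October has 31).
Nov 18, 2000 → Dec 18, 2000: 30 days (November has 30).
Dec 18, 2000 → Jan 18, 2001: 31 days (December has 31).
Jan 18, 2001 → Feb 18, 2001: 31 days (January has 31).
Feb 18, 2001 → Mar 18, 2001: 28 days (February has 28).
Mar 18, 2001 → Apr 18, 2001: 31 days (March has 31).
Apr 18, 2001 → May 18, 2001: 30 days (April has 30).
May 18, 2001 → Jun 18, 2001: 31 days (May has 31).
Jun 18, 2001 → Jul 18, 2001: 30 days (June has 30).
Jul 18, 2001 → Aug 18, 2001: 31 days (July has 31).
Aug 18, 2001 → Aug 31, 2001: 13 days.
Total: 7287 days.

7287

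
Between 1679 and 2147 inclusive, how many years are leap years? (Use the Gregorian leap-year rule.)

113

Multiples of 4 in [1679,2147]: 117.
Of those, multiples of 100: 5 (not leap unless ÷400).
Multiples of 400: 1.
Leap years = 117 − 5 + 1 = 113.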